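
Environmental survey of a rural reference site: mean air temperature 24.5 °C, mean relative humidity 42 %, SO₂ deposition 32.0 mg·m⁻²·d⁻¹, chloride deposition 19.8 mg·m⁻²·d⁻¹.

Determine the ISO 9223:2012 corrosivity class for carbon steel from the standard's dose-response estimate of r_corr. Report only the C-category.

carbon steel: f(T) = -0.054·(T−10) [T>10 °C] = -0.7830
  sulphur-dioxide contribution → 11.36 μm/a
  chloride contribution → 6.919 μm/a
  total first-year rate 18.28 μm/a
Category bounds: 1.3…25 μm/a bracket r_corr ⇒ C2

C2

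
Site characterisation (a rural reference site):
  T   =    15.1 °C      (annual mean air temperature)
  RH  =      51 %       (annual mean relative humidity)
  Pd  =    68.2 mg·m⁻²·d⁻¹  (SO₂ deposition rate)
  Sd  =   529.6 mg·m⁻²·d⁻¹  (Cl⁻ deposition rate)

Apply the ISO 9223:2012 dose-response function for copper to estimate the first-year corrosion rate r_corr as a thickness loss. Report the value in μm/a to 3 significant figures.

copper: f(T) = -0.080·(T−10) [T>10 °C] = -0.4080
  SO₂ term: 0.0053·68.2^0.26·exp(0.059·51-0.4080) = 0.2141
  Sd branch = 0.01025·Sd^0.27·e^(0.036·RH+0.049·T) = 0.7326 μm/a
  r_corr = 0.2141 + 0.7326 = 0.9468 μm/a

r_corr = 0.947 μm/a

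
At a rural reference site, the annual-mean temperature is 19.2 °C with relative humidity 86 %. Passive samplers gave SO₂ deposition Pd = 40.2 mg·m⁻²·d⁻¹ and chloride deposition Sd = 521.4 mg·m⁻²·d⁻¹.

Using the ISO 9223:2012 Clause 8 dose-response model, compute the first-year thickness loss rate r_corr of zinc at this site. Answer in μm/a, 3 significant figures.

zinc: T>10 °C ⇒ hinge -0.071·(19.2−10) = -0.6532
  sulphur-dioxide contribution → 1.782 μm/a
  chloride contribution → 6.301 μm/a
  ⇒ r_corr(zinc) = 8.082 μm/a

r_corr = 8.08 μm/a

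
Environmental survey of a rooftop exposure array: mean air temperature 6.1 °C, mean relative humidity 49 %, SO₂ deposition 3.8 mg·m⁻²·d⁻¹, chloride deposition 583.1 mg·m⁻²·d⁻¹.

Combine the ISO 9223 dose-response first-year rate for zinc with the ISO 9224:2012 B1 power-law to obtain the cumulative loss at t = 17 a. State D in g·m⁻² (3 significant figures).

D(17) = 131 g·m⁻²

zinc: temperature factor f = +0.038·(-3.9) = -0.1482
  sulphur-dioxide contribution → 0.1906 μm/a
  chloride contribution → 1.64 μm/a
  ⇒ r_corr(zinc) = 1.831 μm/a
Long-term exponent b (ISO 9224 Table 2, B1) = 0.813
  D(17) = 1.831 × 17^0.813 = 1.831 × 10.01 = 18.32 μm
  Mass loss = 18.32 μm × 7.14 g/cm³ = 130.8 g·m⁻²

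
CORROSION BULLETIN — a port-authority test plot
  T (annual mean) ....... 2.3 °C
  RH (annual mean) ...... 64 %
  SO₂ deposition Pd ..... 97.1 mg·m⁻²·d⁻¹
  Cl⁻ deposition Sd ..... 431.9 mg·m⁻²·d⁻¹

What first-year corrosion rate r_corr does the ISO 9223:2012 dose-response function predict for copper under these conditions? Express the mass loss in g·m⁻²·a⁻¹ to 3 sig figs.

r_corr = 7.88 g·m⁻²·a⁻¹

copper: T≤10 °C ⇒ hinge +0.126·(2.3−10) = -0.9702
  sulphur-dioxide contribution → 0.2881 μm/a
  chloride contribution → 0.5913 μm/a
  ⇒ r_corr(copper) = 0.8794 μm/a
Convert to mass loss: 0.8794 μm/a × 8.96 g/cm³ = 7.879 g·m⁻²·a⁻¹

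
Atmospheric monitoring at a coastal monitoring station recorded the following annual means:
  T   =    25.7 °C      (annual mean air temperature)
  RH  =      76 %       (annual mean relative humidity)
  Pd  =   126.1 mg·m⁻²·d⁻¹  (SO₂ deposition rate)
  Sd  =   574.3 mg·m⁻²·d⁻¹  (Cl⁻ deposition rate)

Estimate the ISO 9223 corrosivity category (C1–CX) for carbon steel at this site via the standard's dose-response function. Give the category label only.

carbon steel: T>10 °C ⇒ hinge -0.054·(25.7−10) = -0.8478
  sulphur-dioxide contribution → 42.88 μm/a
  chloride contribution → 179.9 μm/a
  ⇒ r_corr(carbon steel) = 222.7 μm/a
ISO 9223 Table 2 (carbon steel): 200 < 223 ≤ 700 μm/a ⇒ CX

CX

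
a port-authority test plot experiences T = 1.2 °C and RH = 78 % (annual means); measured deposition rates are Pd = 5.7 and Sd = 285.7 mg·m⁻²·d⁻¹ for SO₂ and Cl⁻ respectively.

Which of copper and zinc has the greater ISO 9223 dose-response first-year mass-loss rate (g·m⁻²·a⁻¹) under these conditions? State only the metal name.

zinc

copper: T≤10 °C ⇒ hinge +0.126·(1.2−10) = -1.1088
  SO₂ term: 0.0053·5.7^0.26·exp(0.059·78-1.1088) = 0.2741
  Cl⁻ term: 0.01025·285.7^0.27·exp(0.036·78+0.049·1.2) = 0.8296
  sum: 0.2741 + 0.8296 → r_corr = 1.104 μm/a
  mass loss = 1.104 μm/a × 8.96 g/cm³ = 9.889 g·m⁻²·a⁻¹
zinc: T≤10 °C ⇒ hinge +0.038·(1.2−10) = -0.3344
  SO₂ term: 0.0129·5.7^0.44·exp(0.046·78-0.3344) = 0.7181
  Cl⁻ term: 0.0175·285.7^0.57·exp(0.008·78+0.085·1.2) = 0.9082
  sum: 0.7181 + 0.9082 → r_corr = 1.626 μm/a
  mass loss = 1.626 μm/a × 7.14 g/cm³ = 11.61 g·m⁻²·a⁻¹
Ordering by g·m⁻²·a⁻¹: zinc (11.6) > copper (9.89)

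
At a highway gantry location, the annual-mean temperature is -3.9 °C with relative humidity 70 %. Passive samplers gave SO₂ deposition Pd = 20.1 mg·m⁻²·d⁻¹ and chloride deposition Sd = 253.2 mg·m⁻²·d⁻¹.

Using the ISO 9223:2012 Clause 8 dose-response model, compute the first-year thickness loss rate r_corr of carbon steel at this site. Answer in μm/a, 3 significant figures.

r_corr = 31.4 μm/a

carbon steel: f(T) = +0.150·(T−10) [T≤10 °C] = -2.0850
  sulphur-dioxide contribution → 4.248 μm/a
  chloride contribution → 27.18 μm/a
  total first-year rate 31.43 μm/a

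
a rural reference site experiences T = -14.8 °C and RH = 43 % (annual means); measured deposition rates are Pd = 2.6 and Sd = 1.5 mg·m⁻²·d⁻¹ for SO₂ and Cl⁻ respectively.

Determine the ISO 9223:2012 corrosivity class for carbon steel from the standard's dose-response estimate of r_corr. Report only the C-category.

carbon steel: temperature factor f = +0.150·(-24.8) = -3.7200
  Pd branch = 1.77·Pd^0.52·e^(0.02·RH+f) = 0.1666 μm/a
  Cl⁻ term: 0.102·1.5^0.62·exp(0.033·43+0.04·-14.8) = 0.2999
  sum: 0.1666 + 0.2999 → r_corr = 0.4665 μm/a
ISO 9223 Table 2 (carbon steel): 0 < 0.466 ≤ 1.3 μm/a ⇒ C1

C1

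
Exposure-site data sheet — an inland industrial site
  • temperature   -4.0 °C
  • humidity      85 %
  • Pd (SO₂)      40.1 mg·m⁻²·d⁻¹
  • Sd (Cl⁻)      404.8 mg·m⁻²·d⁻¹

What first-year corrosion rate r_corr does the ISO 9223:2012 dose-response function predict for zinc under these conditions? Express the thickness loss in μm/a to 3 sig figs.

r_corr = 2.67 μm/a

zinc: f(T) = +0.038·(T−10) [T≤10 °C] = -0.5320
  sulphur-dioxide contribution → 1.919 μm/a
  chloride contribution → 0.7531 μm/a
  total first-year rate 2.672 μm/a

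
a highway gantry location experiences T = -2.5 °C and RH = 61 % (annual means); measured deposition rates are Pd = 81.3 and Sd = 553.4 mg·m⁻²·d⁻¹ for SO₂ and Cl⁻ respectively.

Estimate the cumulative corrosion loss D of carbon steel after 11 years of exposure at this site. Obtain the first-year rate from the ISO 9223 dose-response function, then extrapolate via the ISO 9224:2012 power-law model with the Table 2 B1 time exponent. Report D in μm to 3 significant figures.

carbon steel: temperature factor f = +0.150·(-12.5) = -1.8750
  SO₂ term: 1.77·81.3^0.52·exp(0.02·61-1.8750) = 9.052
  Cl⁻ term: 0.102·553.4^0.62·exp(0.033·61+0.04·-2.5) = 34.68
  sum: 9.052 + 34.68 → r_corr = 43.73 μm/a
Long-term exponent b (ISO 9224 Table 2, B1) = 0.523
  D(11) = 43.73 × 11^0.523 = 43.73 × 3.505 = 153.3 μm

D(11) = 153 μm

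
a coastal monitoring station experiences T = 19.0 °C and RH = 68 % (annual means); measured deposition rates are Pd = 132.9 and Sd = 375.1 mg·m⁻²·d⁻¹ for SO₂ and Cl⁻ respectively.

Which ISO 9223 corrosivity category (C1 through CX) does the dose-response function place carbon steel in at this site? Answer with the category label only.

C5

carbon steel: f(T) = -0.054·(T−10) [T>10 °C] = -0.4860
  SO₂ term: 1.77·132.9^0.52·exp(0.02·68-0.4860) = 53.92
  Sd branch = 0.102·Sd^0.62·e^(0.033·RH+0.04·T) = 81.13 μm/a
  sum: 53.92 + 81.13 → r_corr = 135.1 μm/a
ISO 9223 Table 2 (carbon steel): 80 < 135 ≤ 200 μm/a ⇒ C5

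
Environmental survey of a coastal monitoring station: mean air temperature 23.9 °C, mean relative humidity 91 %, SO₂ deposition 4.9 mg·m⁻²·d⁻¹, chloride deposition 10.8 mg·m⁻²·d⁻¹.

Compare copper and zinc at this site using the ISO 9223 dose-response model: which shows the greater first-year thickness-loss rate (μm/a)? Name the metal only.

copper

copper: temperature factor f = -0.080·(13.9) = -1.1120
  SO₂ term: 0.0053·4.9^0.26·exp(0.059·91-1.1120) = 0.5656
  Sd branch = 0.01025·Sd^0.27·e^(0.036·RH+0.049·T) = 1.664 μm/a
  sum: 0.5656 + 1.664 → r_corr = 2.229 μm/a
zinc: f(T) = -0.071·(T−10) [T>10 °C] = -0.9869
  SO₂ term: 0.0129·4.9^0.44·exp(0.046·91-0.9869) = 0.6362
  Sd branch = 0.0175·Sd^0.57·e^(0.008·RH+0.085·T) = 1.073 μm/a
  sum: 0.6362 + 1.073 → r_corr = 1.709 μm/a
Ordering by μm/a: copper (2.23) > zinc (1.71)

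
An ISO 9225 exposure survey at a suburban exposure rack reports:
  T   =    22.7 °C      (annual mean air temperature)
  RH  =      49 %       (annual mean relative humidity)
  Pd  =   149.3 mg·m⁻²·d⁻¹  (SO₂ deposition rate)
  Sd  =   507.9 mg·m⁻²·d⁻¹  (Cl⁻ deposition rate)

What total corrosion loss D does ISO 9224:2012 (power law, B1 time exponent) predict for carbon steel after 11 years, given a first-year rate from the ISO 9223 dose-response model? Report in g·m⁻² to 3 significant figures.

carbon steel: temperature factor f = -0.054·(12.7) = -0.6858
  SO₂ term: 1.77·149.3^0.52·exp(0.02·49-0.6858) = 32.08
  Sd branch = 0.102·Sd^0.62·e^(0.033·RH+0.04·T) = 60.64 μm/a
  sum: 32.08 + 60.64 → r_corr = 92.72 μm/a
ISO 9224: D(t) = r_corr · t^b with b = 0.523 (carbon steel, B1)
  D(11) = 92.72 × 11^0.523 = 92.72 × 3.505 = 325 μm
  Mass loss = 325 μm × 7.85 g/cm³ = 2551 g·m⁻²

D(11) = 2.55e+03 g·m⁻²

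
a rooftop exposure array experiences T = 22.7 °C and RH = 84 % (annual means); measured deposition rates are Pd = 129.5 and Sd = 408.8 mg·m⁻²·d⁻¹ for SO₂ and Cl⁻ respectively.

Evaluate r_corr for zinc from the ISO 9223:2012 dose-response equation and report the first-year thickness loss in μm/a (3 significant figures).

zinc: temperature factor f = -0.071·(12.7) = -0.9017
  SO₂ term: 0.0129·129.5^0.44·exp(0.046·84-0.9017) = 2.121
  Sd branch = 0.0175·Sd^0.57·e^(0.008·RH+0.085·T) = 7.268 μm/a
  sum: 2.121 + 7.268 → r_corr = 9.389 μm/a

r_corr = 9.39 μm/a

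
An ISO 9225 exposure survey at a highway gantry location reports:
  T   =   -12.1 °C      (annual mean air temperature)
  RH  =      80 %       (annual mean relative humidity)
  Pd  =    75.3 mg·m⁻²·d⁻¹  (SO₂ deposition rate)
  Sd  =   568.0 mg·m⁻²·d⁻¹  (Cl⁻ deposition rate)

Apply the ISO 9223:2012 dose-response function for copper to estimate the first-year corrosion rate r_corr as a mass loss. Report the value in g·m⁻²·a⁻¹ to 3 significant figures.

copper: f(T) = +0.126·(T−10) [T≤10 °C] = -2.7846
  sulphur-dioxide contribution → 0.1129 μm/a
  chloride contribution → 0.5593 μm/a
  ⇒ r_corr(copper) = 0.6723 μm/a
Convert to mass loss: 0.6723 μm/a × 8.96 g/cm³ = 6.023 g·m⁻²·a⁻¹

r_corr = 6.02 g·m⁻²·a⁻¹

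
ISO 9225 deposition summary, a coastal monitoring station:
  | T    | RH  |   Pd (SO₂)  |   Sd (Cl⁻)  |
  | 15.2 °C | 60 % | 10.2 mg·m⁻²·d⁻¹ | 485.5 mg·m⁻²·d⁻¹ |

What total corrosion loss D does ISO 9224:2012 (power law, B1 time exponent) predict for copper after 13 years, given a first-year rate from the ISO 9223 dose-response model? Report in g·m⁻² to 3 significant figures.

copper: T>10 °C ⇒ hinge -0.080·(15.2−10) = -0.4160
  Pd branch = 0.0053·Pd^0.26·e^(0.059·RH+f) = 0.2204 μm/a
  Sd branch = 0.01025·Sd^0.27·e^(0.036·RH+0.049·T) = 0.9943 μm/a
  sum: 0.2204 + 0.9943 → r_corr = 1.215 μm/a
ISO 9224: D(t) = r_corr · t^b with b = 0.667 (copper, B1)
  D(13) = 1.215 × 13^0.667 = 1.215 × 5.534 = 6.722 μm
  Mass loss = 6.722 μm × 8.96 g/cm³ = 60.23 g·m⁻²

D(13) = 60.2 g·m⁻²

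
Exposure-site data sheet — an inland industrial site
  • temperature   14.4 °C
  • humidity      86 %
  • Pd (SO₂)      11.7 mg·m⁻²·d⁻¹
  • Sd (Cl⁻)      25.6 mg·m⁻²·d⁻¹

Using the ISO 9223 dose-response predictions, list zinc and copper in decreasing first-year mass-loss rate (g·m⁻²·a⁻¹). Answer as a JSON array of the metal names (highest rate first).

["copper", "zinc"]

zinc: temperature factor f = -0.071·(4.4) = -0.3124
  Pd branch = 0.0129·Pd^0.44·e^(0.046·RH+f) = 1.455 μm/a
  Cl⁻ term: 0.0175·25.6^0.57·exp(0.008·86+0.085·14.4) = 0.7518
  r_corr = 1.455 + 0.7518 = 2.207 μm/a
  mass loss = 2.207 μm/a × 7.14 g/cm³ = 15.76 g·m⁻²·a⁻¹
copper: T>10 °C ⇒ hinge -0.080·(14.4−10) = -0.3520
  SO₂ term: 0.0053·11.7^0.26·exp(0.059·86-0.3520) = 1.129
  Cl⁻ term: 0.01025·25.6^0.27·exp(0.036·86+0.049·14.4) = 1.101
  r_corr = 1.129 + 1.101 = 2.231 μm/a
  mass loss = 2.231 μm/a × 8.96 g/cm³ = 19.99 g·m⁻²·a⁻¹
Ordering by g·m⁻²·a⁻¹: copper (20) > zinc (15.8)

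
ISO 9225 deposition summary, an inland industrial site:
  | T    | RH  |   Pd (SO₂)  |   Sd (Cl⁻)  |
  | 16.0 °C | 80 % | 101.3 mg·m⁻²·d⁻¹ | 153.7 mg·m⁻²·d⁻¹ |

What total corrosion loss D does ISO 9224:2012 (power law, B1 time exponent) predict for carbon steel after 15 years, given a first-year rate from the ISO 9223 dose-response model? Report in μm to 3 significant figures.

carbon steel: f(T) = -0.054·(T−10) [T>10 °C] = -0.3240
  sulphur-dioxide contribution → 69.99 μm/a
  chloride contribution → 61.49 μm/a
  ⇒ r_corr(carbon steel) = 131.5 μm/a
Long-term exponent b (ISO 9224 Table 2, B1) = 0.523
  D(15) = 131.5 × 15^0.523 = 131.5 × 4.122 = 542 μm

D(15) = 542 μm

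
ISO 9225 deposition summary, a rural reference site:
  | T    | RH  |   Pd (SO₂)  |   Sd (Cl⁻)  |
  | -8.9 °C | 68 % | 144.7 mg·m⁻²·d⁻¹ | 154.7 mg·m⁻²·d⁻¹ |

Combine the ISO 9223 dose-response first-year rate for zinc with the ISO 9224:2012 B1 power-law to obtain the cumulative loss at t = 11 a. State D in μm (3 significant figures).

D(11) = 10.8 μm

zinc: T≤10 °C ⇒ hinge +0.038·(-8.9−10) = -0.7182
  Pd branch = 0.0129·Pd^0.44·e^(0.046·RH+f) = 1.282 μm/a
  Sd branch = 0.0175·Sd^0.57·e^(0.008·RH+0.085·T) = 0.2505 μm/a
  r_corr = 1.282 + 0.2505 = 1.532 μm/a
ISO 9224: D(t) = r_corr · t^b with b = 0.813 (zinc, B1)
  D(11) = 1.532 × 11^0.813 = 1.532 × 7.025 = 10.76 μm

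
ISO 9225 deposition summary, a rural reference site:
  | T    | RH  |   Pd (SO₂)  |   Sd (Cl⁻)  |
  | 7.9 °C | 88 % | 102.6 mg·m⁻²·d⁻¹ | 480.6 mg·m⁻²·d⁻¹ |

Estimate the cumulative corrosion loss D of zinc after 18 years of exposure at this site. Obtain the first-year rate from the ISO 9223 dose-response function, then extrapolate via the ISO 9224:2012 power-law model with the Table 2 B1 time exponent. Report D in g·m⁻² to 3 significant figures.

D(18) = 567 g·m⁻²

zinc: f(T) = +0.038·(T−10) [T≤10 °C] = -0.0798
  sulphur-dioxide contribution → 5.234 μm/a
  chloride contribution → 2.339 μm/a
  ⇒ r_corr(zinc) = 7.573 μm/a
Long-term exponent b (ISO 9224 Table 2, B1) = 0.813
  D(18) = 7.573 × 18^0.813 = 7.573 × 10.48 = 79.4 μm
  Mass loss = 79.4 μm × 7.14 g/cm³ = 566.9 g·m⁻²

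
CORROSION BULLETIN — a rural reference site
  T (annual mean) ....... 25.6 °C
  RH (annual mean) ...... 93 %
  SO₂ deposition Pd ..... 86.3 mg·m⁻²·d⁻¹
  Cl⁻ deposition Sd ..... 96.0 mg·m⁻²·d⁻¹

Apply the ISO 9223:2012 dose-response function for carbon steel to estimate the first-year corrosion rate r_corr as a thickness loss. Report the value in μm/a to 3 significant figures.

carbon steel: f(T) = -0.054·(T−10) [T>10 °C] = -0.8424
  sulphur-dioxide contribution → 49.73 μm/a
  chloride contribution → 103.6 μm/a
  total first-year rate 153.3 μm/a

r_corr = 153 μm/a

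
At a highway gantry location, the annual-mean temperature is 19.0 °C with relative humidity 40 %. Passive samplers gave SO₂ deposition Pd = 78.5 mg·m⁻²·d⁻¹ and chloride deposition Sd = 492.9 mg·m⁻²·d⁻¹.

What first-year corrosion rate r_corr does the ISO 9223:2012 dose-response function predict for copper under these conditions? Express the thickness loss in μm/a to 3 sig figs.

copper: f(T) = -0.080·(T−10) [T>10 °C] = -0.7200
  sulphur-dioxide contribution → 0.08495 μm/a
  chloride contribution → 0.5854 μm/a
  total first-year rate 0.6704 μm/a

r_corr = 0.670 μm/a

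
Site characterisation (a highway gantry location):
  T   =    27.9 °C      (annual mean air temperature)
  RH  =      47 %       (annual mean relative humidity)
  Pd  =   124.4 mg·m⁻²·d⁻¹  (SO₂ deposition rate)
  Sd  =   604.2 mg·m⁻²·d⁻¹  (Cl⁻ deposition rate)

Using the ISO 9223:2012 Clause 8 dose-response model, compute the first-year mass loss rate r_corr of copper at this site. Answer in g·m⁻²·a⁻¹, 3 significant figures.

copper: f(T) = -0.080·(T−10) [T>10 °C] = -1.4320
  SO₂ term: 0.0053·124.4^0.26·exp(0.059·47-1.4320) = 0.07101
  Sd branch = 0.01025·Sd^0.27·e^(0.036·RH+0.049·T) = 1.231 μm/a
  r_corr = 0.07101 + 1.231 = 1.302 μm/a
Convert to mass loss: 1.302 μm/a × 8.96 g/cm³ = 11.66 g·m⁻²·a⁻¹

r_corr = 11.7 g·m⁻²·a⁻¹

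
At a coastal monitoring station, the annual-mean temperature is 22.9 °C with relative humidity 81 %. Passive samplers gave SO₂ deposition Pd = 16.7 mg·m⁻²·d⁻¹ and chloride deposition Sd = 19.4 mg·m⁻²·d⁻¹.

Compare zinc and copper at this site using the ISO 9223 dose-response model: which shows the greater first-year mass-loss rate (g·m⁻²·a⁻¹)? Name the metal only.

copper

zinc: T>10 °C ⇒ hinge -0.071·(22.9−10) = -0.9159
  sulphur-dioxide contribution → 0.7396 μm/a
  chloride contribution → 1.27 μm/a
  total first-year rate 2.01 μm/a
  mass loss = 2.01 μm/a × 7.14 g/cm³ = 14.35 g·m⁻²·a⁻¹
copper: f(T) = -0.080·(T−10) [T>10 °C] = -1.0320
  sulphur-dioxide contribution → 0.4672 μm/a
  chloride contribution → 1.295 μm/a
  total first-year rate 1.762 μm/a
  mass loss = 1.762 μm/a × 8.96 g/cm³ = 15.79 g·m⁻²·a⁻¹
Ordering by g·m⁻²·a⁻¹: copper (15.8) > zinc (14.3)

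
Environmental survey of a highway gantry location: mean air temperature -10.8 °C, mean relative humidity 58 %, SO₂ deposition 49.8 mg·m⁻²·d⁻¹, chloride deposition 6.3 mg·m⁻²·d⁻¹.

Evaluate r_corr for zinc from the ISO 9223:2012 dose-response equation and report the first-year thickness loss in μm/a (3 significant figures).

zinc: f(T) = +0.038·(T−10) [T≤10 °C] = -0.7904
  sulphur-dioxide contribution → 0.4708 μm/a
  chloride contribution → 0.03173 μm/a
  total first-year rate 0.5025 μm/a

r_corr = 0.502 μm/a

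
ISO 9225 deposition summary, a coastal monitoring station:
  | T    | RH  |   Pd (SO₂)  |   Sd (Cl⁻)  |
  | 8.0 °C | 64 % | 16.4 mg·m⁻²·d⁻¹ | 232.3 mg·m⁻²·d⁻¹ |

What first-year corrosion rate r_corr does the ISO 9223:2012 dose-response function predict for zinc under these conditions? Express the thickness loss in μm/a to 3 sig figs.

zinc: f(T) = +0.038·(T−10) [T≤10 °C] = -0.0760
  Pd branch = 0.0129·Pd^0.44·e^(0.046·RH+f) = 0.7775 μm/a
  Cl⁻ term: 0.0175·232.3^0.57·exp(0.008·64+0.085·8.0) = 1.286
  r_corr = 0.7775 + 1.286 = 2.064 μm/a

r_corr = 2.06 μm/a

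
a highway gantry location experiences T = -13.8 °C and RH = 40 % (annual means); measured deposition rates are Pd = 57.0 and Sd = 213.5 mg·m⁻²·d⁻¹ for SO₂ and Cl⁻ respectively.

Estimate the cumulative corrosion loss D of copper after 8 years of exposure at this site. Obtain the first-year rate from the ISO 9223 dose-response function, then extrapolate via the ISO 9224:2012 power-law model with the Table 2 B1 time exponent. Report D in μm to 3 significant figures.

D(8) = 0.407 μm

copper: temperature factor f = +0.126·(-23.8) = -2.9988
  Pd branch = 0.0053·Pd^0.26·e^(0.059·RH+f) = 0.008005 μm/a
  Cl⁻ term: 0.01025·213.5^0.27·exp(0.036·40+0.049·-13.8) = 0.09362
  sum: 0.008005 + 0.09362 → r_corr = 0.1016 μm/a
ISO 9224: D(t) = r_corr · t^b with b = 0.667 (copper, B1)
  D(8) = 0.1016 × 8^0.667 = 0.1016 × 4.003 = 0.4068 μm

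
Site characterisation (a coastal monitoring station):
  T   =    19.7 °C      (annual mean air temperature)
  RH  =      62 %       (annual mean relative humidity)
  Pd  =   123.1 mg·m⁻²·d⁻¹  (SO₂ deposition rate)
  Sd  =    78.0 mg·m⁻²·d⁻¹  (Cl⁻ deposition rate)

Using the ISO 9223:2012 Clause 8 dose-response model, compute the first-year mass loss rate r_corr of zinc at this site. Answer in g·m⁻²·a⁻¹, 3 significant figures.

zinc: temperature factor f = -0.071·(9.7) = -0.6887
  sulphur-dioxide contribution → 0.9329 μm/a
  chloride contribution → 1.837 μm/a
  ⇒ r_corr(zinc) = 2.77 μm/a
Convert to mass loss: 2.77 μm/a × 7.14 g/cm³ = 19.78 g·m⁻²·a⁻¹

r_corr = 19.8 g·m⁻²·a⁻¹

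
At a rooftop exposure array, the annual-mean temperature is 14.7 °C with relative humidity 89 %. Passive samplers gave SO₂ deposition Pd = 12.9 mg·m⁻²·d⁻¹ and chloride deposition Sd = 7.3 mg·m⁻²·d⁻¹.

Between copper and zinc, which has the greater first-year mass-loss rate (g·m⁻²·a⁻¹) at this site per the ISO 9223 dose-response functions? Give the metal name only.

copper: T>10 °C ⇒ hinge -0.080·(14.7−10) = -0.3760
  sulphur-dioxide contribution → 1.35 μm/a
  chloride contribution → 0.8874 μm/a
  ⇒ r_corr(copper) = 2.237 μm/a
  mass loss = 2.237 μm/a × 8.96 g/cm³ = 20.04 g·m⁻²·a⁻¹
zinc: f(T) = -0.071·(T−10) [T>10 °C] = -0.3337
  sulphur-dioxide contribution → 1.707 μm/a
  chloride contribution → 0.3864 μm/a
  ⇒ r_corr(zinc) = 2.094 μm/a
  mass loss = 2.094 μm/a × 7.14 g/cm³ = 14.95 g·m⁻²·a⁻¹
Ordering by g·m⁻²·a⁻¹: copper (20) > zinc (14.9)

copper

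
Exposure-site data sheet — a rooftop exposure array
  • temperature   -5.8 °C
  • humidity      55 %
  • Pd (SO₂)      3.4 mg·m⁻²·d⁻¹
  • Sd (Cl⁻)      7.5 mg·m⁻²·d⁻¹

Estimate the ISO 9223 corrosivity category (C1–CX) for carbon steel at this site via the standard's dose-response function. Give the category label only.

C2

carbon steel: temperature factor f = +0.150·(-15.8) = -2.3700
  sulphur-dioxide contribution → 0.9393 μm/a
  chloride contribution → 1.732 μm/a
  total first-year rate 2.672 μm/a
Category bounds: 1.3…25 μm/a bracket r_corr ⇒ C2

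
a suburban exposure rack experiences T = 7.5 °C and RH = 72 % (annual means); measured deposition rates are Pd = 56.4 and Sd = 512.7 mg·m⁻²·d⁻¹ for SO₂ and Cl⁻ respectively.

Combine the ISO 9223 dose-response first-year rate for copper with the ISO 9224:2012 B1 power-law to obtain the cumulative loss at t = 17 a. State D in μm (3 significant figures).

D(17) = 12.2 μm

copper: f(T) = +0.126·(T−10) [T≤10 °C] = -0.3150
  sulphur-dioxide contribution → 0.7721 μm/a
  chloride contribution → 1.066 μm/a
  total first-year rate 1.838 μm/a
ISO 9224: D(t) = r_corr · t^b with b = 0.667 (copper, B1)
  D(17) = 1.838 × 17^0.667 = 1.838 × 6.618 = 12.16 μm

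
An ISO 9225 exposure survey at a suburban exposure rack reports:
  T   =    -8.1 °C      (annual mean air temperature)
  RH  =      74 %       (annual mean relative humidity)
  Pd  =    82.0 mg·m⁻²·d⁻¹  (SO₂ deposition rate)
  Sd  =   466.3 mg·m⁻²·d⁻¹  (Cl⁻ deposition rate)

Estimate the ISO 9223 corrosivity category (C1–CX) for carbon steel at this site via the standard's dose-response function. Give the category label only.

carbon steel: T≤10 °C ⇒ hinge +0.150·(-8.1−10) = -2.7150
  sulphur-dioxide contribution → 5.091 μm/a
  chloride contribution → 38.28 μm/a
  total first-year rate 43.37 μm/a
Category bounds: 25…50 μm/a bracket r_corr ⇒ C3

C3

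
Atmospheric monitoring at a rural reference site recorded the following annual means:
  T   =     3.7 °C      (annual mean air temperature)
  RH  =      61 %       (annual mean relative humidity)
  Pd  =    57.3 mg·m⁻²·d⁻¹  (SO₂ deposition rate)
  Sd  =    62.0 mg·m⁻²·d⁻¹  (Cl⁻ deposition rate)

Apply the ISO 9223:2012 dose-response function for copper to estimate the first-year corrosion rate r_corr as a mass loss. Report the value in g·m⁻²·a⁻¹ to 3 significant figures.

r_corr = 5.26 g·m⁻²·a⁻¹

copper: f(T) = +0.126·(T−10) [T≤10 °C] = -0.7938
  SO₂ term: 0.0053·57.3^0.26·exp(0.059·61-0.7938) = 0.251
  Sd branch = 0.01025·Sd^0.27·e^(0.036·RH+0.049·T) = 0.3366 μm/a
  sum: 0.251 + 0.3366 → r_corr = 0.5876 μm/a
Convert to mass loss: 0.5876 μm/a × 8.96 g/cm³ = 5.265 g·m⁻²·a⁻¹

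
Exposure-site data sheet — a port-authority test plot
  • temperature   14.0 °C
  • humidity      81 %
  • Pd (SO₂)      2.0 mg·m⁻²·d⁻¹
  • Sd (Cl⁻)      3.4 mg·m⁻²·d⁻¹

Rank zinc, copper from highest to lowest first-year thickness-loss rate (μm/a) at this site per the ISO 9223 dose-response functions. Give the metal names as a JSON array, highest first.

zinc: temperature factor f = -0.071·(4.0) = -0.2840
  Pd branch = 0.0129·Pd^0.44·e^(0.046·RH+f) = 0.5469 μm/a
  Sd branch = 0.0175·Sd^0.57·e^(0.008·RH+0.085·T) = 0.2209 μm/a
  r_corr = 0.5469 + 0.2209 = 0.7678 μm/a
copper: temperature factor f = -0.080·(4.0) = -0.3200
  SO₂ term: 0.0053·2.0^0.26·exp(0.059·81-0.3200) = 0.5484
  Sd branch = 0.01025·Sd^0.27·e^(0.036·RH+0.049·T) = 0.5231 μm/a
  sum: 0.5484 + 0.5231 → r_corr = 1.071 μm/a
Ordering by μm/a: copper (1.07) > zinc (0.768)

["copper", "zinc"]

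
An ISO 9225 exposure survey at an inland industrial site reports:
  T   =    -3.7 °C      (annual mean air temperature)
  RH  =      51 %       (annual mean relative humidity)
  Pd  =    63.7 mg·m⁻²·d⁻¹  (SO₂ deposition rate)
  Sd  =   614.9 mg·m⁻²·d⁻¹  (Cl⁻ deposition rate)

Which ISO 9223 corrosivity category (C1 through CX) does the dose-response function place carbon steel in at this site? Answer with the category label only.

C3

carbon steel: f(T) = +0.150·(T−10) [T≤10 °C] = -2.0550
  SO₂ term: 1.77·63.7^0.52·exp(0.02·51-2.0550) = 5.453
  Sd branch = 0.102·Sd^0.62·e^(0.033·RH+0.04·T) = 25.37 μm/a
  r_corr = 5.453 + 25.37 = 30.82 μm/a
ISO 9223 Table 2 (carbon steel): 25 < 30.8 ≤ 50 μm/a ⇒ C3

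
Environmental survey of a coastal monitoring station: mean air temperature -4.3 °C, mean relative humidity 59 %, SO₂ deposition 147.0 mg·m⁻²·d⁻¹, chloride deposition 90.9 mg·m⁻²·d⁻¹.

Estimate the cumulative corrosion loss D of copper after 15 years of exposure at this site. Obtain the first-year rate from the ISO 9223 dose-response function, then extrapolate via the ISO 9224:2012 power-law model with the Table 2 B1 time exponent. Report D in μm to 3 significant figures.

copper: temperature factor f = +0.126·(-14.3) = -1.8018
  sulphur-dioxide contribution → 0.104 μm/a
  chloride contribution → 0.2347 μm/a
  ⇒ r_corr(copper) = 0.3387 μm/a
Power-law: D(15) = r_corr · 15^0.667
  D(15) = 0.3387 × 15^0.667 = 0.3387 × 6.088 = 2.062 μm

D(15) = 2.06 μm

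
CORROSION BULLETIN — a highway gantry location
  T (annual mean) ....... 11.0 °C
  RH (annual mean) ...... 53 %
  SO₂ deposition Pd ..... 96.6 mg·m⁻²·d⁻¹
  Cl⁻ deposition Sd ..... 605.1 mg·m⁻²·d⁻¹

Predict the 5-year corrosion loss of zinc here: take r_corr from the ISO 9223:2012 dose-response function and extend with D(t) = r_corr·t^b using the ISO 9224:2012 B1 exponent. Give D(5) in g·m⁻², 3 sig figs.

zinc: temperature factor f = -0.071·(1.0) = -0.0710
  Pd branch = 0.0129·Pd^0.44·e^(0.046·RH+f) = 1.028 μm/a
  Sd branch = 0.0175·Sd^0.57·e^(0.008·RH+0.085·T) = 2.624 μm/a
  r_corr = 1.028 + 2.624 = 3.651 μm/a
ISO 9224: D(t) = r_corr · t^b with b = 0.813 (zinc, B1)
  D(5) = 3.651 × 5^0.813 = 3.651 × 3.701 = 13.51 μm
  Mass loss = 13.51 μm × 7.14 g/cm³ = 96.48 g·m⁻²

D(5) = 96.5 g·m⁻²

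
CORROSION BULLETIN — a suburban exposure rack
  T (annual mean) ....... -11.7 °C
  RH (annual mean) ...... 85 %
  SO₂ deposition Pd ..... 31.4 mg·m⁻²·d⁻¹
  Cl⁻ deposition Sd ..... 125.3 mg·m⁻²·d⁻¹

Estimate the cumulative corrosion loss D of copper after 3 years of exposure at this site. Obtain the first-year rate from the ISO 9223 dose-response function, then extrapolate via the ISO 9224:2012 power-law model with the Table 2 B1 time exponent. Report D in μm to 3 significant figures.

copper: f(T) = +0.126·(T−10) [T≤10 °C] = -2.7342
  sulphur-dioxide contribution → 0.1271 μm/a
  chloride contribution → 0.4541 μm/a
  ⇒ r_corr(copper) = 0.5811 μm/a
Long-term exponent b (ISO 9224 Table 2, B1) = 0.667
  D(3) = 0.5811 × 3^0.667 = 0.5811 × 2.081 = 1.209 μm

D(3) = 1.21 μm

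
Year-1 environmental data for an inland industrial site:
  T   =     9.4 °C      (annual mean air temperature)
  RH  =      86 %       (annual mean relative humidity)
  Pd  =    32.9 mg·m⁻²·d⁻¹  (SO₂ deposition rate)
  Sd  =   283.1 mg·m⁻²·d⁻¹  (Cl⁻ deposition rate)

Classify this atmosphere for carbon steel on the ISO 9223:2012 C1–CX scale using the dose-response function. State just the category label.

carbon steel: temperature factor f = +0.150·(-0.6) = -0.0900
  SO₂ term: 1.77·32.9^0.52·exp(0.02·86-0.0900) = 55.57
  Sd branch = 0.102·Sd^0.62·e^(0.033·RH+0.04·T) = 84.07 μm/a
  r_corr = 55.57 + 84.07 = 139.6 μm/a
Category bounds: 80…200 μm/a bracket r_corr ⇒ C5

C5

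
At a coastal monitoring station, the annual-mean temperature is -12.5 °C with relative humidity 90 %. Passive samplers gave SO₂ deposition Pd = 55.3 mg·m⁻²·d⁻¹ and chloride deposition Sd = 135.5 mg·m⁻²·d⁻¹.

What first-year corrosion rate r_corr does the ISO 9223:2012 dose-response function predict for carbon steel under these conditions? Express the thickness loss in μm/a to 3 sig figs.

r_corr = 28.3 μm/a

carbon steel: T≤10 °C ⇒ hinge +0.150·(-12.5−10) = -3.3750
  Pd branch = 1.77·Pd^0.52·e^(0.02·RH+f) = 2.952 μm/a
  Cl⁻ term: 0.102·135.5^0.62·exp(0.033·90+0.04·-12.5) = 25.3
  r_corr = 2.952 + 25.3 = 28.25 μm/a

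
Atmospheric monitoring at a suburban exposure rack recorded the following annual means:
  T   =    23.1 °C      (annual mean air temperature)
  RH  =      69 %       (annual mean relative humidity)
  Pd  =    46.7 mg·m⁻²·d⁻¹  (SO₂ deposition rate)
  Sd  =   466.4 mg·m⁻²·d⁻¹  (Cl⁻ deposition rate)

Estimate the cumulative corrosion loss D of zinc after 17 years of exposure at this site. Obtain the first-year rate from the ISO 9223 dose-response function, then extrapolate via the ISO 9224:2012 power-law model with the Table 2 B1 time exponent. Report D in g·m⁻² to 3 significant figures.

D(17) = 561 g·m⁻²

zinc: f(T) = -0.071·(T−10) [T>10 °C] = -0.9301
  Pd branch = 0.0129·Pd^0.44·e^(0.046·RH+f) = 0.6601 μm/a
  Sd branch = 0.0175·Sd^0.57·e^(0.008·RH+0.085·T) = 7.189 μm/a
  sum: 0.6601 + 7.189 → r_corr = 7.85 μm/a
Power-law: D(17) = r_corr · 17^0.813
  D(17) = 7.85 × 17^0.813 = 7.85 × 10.01 = 78.56 μm
  Mass loss = 78.56 μm × 7.14 g/cm³ = 560.9 g·m⁻²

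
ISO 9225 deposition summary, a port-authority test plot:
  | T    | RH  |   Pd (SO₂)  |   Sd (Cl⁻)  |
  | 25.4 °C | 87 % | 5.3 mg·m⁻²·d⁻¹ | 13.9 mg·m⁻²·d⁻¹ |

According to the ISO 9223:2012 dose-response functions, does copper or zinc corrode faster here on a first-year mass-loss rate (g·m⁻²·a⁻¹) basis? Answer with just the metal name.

copper: T>10 °C ⇒ hinge -0.080·(25.4−10) = -1.2320
  Pd branch = 0.0053·Pd^0.26·e^(0.059·RH+f) = 0.4044 μm/a
  Sd branch = 0.01025·Sd^0.27·e^(0.036·RH+0.049·T) = 1.66 μm/a
  sum: 0.4044 + 1.66 → r_corr = 2.064 μm/a
  mass loss = 2.064 μm/a × 8.96 g/cm³ = 18.5 g·m⁻²·a⁻¹
zinc: temperature factor f = -0.071·(15.4) = -1.0934
  SO₂ term: 0.0129·5.3^0.44·exp(0.046·87-1.0934) = 0.4926
  Sd branch = 0.0175·Sd^0.57·e^(0.008·RH+0.085·T) = 1.363 μm/a
  sum: 0.4926 + 1.363 → r_corr = 1.855 μm/a
  mass loss = 1.855 μm/a × 7.14 g/cm³ = 13.25 g·m⁻²·a⁻¹
Ordering by g·m⁻²·a⁻¹: copper (18.5) > zinc (13.2)

copper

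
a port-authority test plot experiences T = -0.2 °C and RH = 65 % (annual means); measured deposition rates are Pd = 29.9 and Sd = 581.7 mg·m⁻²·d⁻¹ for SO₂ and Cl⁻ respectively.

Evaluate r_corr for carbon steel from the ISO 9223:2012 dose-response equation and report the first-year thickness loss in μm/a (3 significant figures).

r_corr = 53.0 μm/a

carbon steel: T≤10 °C ⇒ hinge +0.150·(-0.2−10) = -1.5300
  Pd branch = 1.77·Pd^0.52·e^(0.02·RH+f) = 8.231 μm/a
  Cl⁻ term: 0.102·581.7^0.62·exp(0.033·65+0.04·-0.2) = 44.75
  r_corr = 8.231 + 44.75 = 52.98 μm/a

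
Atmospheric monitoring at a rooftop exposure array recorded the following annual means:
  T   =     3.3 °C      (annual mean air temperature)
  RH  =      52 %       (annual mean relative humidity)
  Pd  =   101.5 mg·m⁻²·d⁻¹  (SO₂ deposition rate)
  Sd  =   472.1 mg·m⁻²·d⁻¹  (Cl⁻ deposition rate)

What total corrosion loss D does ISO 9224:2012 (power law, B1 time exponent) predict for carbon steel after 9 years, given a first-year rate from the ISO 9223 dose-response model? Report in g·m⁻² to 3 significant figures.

carbon steel: T≤10 °C ⇒ hinge +0.150·(3.3−10) = -1.0050
  SO₂ term: 1.77·101.5^0.52·exp(0.02·52-1.0050) = 20.26
  Cl⁻ term: 0.102·472.1^0.62·exp(0.033·52+0.04·3.3) = 29.45
  r_corr = 20.26 + 29.45 = 49.7 μm/a
Power-law: D(9) = r_corr · 9^0.523
  D(9) = 49.7 × 9^0.523 = 49.7 × 3.156 = 156.8 μm
  Mass loss = 156.8 μm × 7.85 g/cm³ = 1231 g·m⁻²

D(9) = 1.23e+03 g·m⁻²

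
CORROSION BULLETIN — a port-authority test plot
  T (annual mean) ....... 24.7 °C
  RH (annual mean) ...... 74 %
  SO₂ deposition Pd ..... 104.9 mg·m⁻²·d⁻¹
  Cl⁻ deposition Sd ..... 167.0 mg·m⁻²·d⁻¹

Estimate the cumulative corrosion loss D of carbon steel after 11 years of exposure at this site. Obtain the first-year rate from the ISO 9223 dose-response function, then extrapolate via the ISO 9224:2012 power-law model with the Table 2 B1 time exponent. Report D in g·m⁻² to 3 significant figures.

carbon steel: temperature factor f = -0.054·(14.7) = -0.7938
  SO₂ term: 1.77·104.9^0.52·exp(0.02·74-0.7938) = 39.52
  Cl⁻ term: 0.102·167.0^0.62·exp(0.033·74+0.04·24.7) = 75.22
  r_corr = 39.52 + 75.22 = 114.7 μm/a
Power-law: D(11) = r_corr · 11^0.523
  D(11) = 114.7 × 11^0.523 = 114.7 × 3.505 = 402.1 μm
  Mass loss = 402.1 μm × 7.85 g/cm³ = 3157 g·m⁻²

D(11) = 3.16e+03 g·m⁻²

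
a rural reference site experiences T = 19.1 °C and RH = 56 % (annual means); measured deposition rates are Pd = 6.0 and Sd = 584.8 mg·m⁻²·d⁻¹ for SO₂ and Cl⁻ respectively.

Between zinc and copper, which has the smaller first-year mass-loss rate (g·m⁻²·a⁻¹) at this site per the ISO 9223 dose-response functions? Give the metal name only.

copper

zinc: T>10 °C ⇒ hinge -0.071·(19.1−10) = -0.6461
  Pd branch = 0.0129·Pd^0.44·e^(0.046·RH+f) = 0.1955 μm/a
  Sd branch = 0.0175·Sd^0.57·e^(0.008·RH+0.085·T) = 5.247 μm/a
  sum: 0.1955 + 5.247 → r_corr = 5.442 μm/a
  mass loss = 5.442 μm/a × 7.14 g/cm³ = 38.86 g·m⁻²·a⁻¹
copper: f(T) = -0.080·(T−10) [T>10 °C] = -0.7280
  Pd branch = 0.0053·Pd^0.26·e^(0.059·RH+f) = 0.111 μm/a
  Cl⁻ term: 0.01025·584.8^0.27·exp(0.036·56+0.049·19.1) = 1.096
  r_corr = 0.111 + 1.096 = 1.207 μm/a
  mass loss = 1.207 μm/a × 8.96 g/cm³ = 10.81 g·m⁻²·a⁻¹
Ordering by g·m⁻²·a⁻¹: zinc (38.9) > copper (10.8)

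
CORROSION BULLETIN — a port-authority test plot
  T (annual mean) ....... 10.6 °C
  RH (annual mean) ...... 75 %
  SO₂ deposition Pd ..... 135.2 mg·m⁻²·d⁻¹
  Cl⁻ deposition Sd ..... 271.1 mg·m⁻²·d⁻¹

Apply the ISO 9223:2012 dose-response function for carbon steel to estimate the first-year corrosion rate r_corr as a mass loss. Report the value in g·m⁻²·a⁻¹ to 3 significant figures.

r_corr = 1.24e+03 g·m⁻²·a⁻¹

carbon steel: temperature factor f = -0.054·(0.6) = -0.0324
  sulphur-dioxide contribution → 98.5 μm/a
  chloride contribution → 59.73 μm/a
  total first-year rate 158.2 μm/a
Convert to mass loss: 158.2 μm/a × 7.85 g/cm³ = 1242 g·m⁻²·a⁻¹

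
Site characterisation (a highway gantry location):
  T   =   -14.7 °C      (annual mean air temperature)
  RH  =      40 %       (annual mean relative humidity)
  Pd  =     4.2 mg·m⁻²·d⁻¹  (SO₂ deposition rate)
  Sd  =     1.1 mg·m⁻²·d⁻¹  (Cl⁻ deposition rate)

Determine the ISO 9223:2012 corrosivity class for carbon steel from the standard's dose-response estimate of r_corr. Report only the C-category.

carbon steel: temperature factor f = +0.150·(-24.7) = -3.7050
  SO₂ term: 1.77·4.2^0.52·exp(0.02·40-3.7050) = 0.2044
  Sd branch = 0.102·Sd^0.62·e^(0.033·RH+0.04·T) = 0.225 μm/a
  sum: 0.2044 + 0.225 → r_corr = 0.4294 μm/a
ISO 9223 Table 2 (carbon steel): 0 < 0.429 ≤ 1.3 μm/a ⇒ C1

C1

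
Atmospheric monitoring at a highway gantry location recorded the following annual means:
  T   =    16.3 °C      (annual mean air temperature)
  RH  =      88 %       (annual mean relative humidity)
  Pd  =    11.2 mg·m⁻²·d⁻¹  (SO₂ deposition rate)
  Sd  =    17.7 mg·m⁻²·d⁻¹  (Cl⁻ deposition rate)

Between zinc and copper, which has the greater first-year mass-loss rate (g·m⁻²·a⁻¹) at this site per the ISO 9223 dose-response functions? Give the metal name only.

copper

zinc: temperature factor f = -0.071·(6.3) = -0.4473
  SO₂ term: 0.0129·11.2^0.44·exp(0.046·88-0.4473) = 1.368
  Sd branch = 0.0175·Sd^0.57·e^(0.008·RH+0.085·T) = 0.7275 μm/a
  sum: 1.368 + 0.7275 → r_corr = 2.095 μm/a
  mass loss = 2.095 μm/a × 7.14 g/cm³ = 14.96 g·m⁻²·a⁻¹
copper: temperature factor f = -0.080·(6.3) = -0.5040
  SO₂ term: 0.0053·11.2^0.26·exp(0.059·88-0.5040) = 1.079
  Sd branch = 0.01025·Sd^0.27·e^(0.036·RH+0.049·T) = 1.176 μm/a
  sum: 1.079 + 1.176 → r_corr = 2.255 μm/a
  mass loss = 2.255 μm/a × 8.96 g/cm³ = 20.2 g·m⁻²·a⁻¹
Ordering by g·m⁻²·a⁻¹: copper (20.2) > zinc (15)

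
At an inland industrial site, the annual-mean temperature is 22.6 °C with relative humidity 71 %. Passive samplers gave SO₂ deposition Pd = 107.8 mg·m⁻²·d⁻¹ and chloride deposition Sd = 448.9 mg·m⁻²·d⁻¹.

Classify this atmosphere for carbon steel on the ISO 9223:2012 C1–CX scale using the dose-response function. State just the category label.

C5

carbon steel: T>10 °C ⇒ hinge -0.054·(22.6−10) = -0.6804
  sulphur-dioxide contribution → 42.28 μm/a
  chloride contribution → 115.6 μm/a
  total first-year rate 157.9 μm/a
Category bounds: 80…200 μm/a bracket r_corr ⇒ C5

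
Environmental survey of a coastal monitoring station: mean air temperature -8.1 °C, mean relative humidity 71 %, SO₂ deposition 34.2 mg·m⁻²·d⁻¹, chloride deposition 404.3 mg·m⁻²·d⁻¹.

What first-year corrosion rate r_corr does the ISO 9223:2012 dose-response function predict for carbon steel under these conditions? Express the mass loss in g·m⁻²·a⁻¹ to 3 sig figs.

carbon steel: temperature factor f = +0.150·(-18.1) = -2.7150
  Pd branch = 1.77·Pd^0.52·e^(0.02·RH+f) = 3.043 μm/a
  Sd branch = 0.102·Sd^0.62·e^(0.033·RH+0.04·T) = 31.74 μm/a
  r_corr = 3.043 + 31.74 = 34.78 μm/a
Convert to mass loss: 34.78 μm/a × 7.85 g/cm³ = 273 g·m⁻²·a⁻¹

r_corr = 273 g·m⁻²·a⁻¹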